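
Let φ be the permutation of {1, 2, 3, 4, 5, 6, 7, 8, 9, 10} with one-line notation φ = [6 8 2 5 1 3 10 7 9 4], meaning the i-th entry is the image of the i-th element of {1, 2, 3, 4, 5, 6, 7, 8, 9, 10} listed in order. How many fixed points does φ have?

The fixed points (elements with φ(x) = x) are {9}, so there is 1.

1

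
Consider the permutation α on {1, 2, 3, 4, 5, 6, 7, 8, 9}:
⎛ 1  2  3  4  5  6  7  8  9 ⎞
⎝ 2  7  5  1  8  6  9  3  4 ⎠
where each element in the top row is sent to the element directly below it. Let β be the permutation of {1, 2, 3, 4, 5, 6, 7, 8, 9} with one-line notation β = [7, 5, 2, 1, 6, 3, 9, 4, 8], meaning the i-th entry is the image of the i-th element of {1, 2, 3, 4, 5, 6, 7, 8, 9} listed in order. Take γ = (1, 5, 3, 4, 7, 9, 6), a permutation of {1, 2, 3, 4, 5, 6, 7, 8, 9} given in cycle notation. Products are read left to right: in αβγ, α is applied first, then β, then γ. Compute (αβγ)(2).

(αβγ)(2) = γ(β(α(2))). α(2) = 7, then β(7) = 9, then γ(9) = 6, so the result is 6.

6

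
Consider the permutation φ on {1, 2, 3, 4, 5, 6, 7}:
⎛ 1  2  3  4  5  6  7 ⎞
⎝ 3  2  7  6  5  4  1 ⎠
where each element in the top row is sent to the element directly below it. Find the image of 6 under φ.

The entry below 6 in the array is 4, so φ(6) = 4.

4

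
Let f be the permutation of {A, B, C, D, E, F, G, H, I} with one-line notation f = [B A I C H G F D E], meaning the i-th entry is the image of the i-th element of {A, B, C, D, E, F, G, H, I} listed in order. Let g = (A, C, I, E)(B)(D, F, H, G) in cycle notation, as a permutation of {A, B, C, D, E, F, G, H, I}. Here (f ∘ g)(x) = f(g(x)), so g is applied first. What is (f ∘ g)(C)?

E

g(C) = I, then f(I) = E; composing gives (f ∘ g)(C) = E.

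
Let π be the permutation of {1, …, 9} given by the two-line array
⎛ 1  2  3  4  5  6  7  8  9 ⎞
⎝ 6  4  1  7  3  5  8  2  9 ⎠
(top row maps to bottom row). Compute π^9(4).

7

Tracing 4 → 7 → … returns to 4 after 4 steps, so 4 lies in a 4-cycle (2, 4, 7, 8).
On a 4-cycle, π^4 is the identity, so π^9 = π^1 there (9 ≡ 1 mod 4).
Stepping 1 place around the cycle: 4 → 7.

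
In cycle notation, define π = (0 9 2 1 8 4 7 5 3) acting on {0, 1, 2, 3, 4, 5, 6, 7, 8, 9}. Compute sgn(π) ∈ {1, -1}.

1

The cycle lengths are 9, 1.
A cycle is odd iff its length is even; π has 0 even-length cycles, so sgn(π) = (−1)^0 and π is even.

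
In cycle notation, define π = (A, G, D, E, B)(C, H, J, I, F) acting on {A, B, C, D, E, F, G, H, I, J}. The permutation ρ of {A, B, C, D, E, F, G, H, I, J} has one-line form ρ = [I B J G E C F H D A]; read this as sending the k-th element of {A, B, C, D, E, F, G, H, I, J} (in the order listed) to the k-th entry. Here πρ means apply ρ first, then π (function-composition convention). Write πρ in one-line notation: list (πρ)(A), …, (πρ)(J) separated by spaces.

F A I D B H C J E G

Chase each element through ρ then π: A → I → F; B → B → A; C → J → I; D → G → D; E → E → B; F → C → H; G → F → C; H → H → J; I → D → E; J → A → G.
So πρ in one-line form is F A I D B H C J E G.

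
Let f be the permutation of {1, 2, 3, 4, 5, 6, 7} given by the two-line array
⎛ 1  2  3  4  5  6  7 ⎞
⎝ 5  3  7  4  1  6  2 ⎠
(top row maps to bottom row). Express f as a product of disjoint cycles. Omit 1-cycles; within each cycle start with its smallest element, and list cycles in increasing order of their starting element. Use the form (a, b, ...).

(1, 5)(2, 3, 7)

Start at 1 and follow images: 1 → 5 → 1, giving the cycle (1, 5).
Repeating from the next unused element and collecting all non-trivial cycles gives (1, 5)(2, 3, 7).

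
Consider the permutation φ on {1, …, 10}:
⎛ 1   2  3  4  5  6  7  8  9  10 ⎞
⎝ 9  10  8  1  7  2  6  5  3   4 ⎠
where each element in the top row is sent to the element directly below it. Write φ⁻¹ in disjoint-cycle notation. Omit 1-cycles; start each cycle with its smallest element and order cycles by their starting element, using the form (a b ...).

The cycle decomposition of φ is (1 9 3 8 5 7 6 2 10 4).
The inverse reverses every cycle; in canonical form, φ⁻¹ = (1 4 10 2 6 7 5 8 3 9).

(1 4 10 2 6 7 5 8 3 9)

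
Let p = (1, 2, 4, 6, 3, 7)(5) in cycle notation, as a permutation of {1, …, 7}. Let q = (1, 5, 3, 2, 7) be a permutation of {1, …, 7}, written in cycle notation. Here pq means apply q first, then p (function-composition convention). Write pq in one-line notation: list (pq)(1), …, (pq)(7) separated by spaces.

5 1 4 6 7 3 2

For each element, apply q then p: 1 → 5 → 5; 2 → 7 → 1; 3 → 2 → 4; 4 → 4 → 6; 5 → 3 → 7; 6 → 6 → 3; 7 → 1 → 2.
Collecting the images, pq = [5 1 4 6 7 3 2].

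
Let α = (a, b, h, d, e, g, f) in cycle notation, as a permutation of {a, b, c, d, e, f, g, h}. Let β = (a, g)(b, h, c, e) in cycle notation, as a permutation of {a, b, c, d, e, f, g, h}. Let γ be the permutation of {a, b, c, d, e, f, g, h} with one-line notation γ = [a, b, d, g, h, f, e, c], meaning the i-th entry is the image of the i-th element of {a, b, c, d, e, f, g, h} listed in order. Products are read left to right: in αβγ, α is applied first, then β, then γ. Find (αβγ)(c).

h

(αβγ)(c) = γ(β(α(c))). α(c) = c, then β(c) = e, then γ(e) = h, so the result is h.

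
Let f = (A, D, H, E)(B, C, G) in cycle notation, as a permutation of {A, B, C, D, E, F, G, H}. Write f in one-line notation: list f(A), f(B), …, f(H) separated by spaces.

Each element maps to the next entry in its cycle (wrapping to the front): A↦D, B↦C, C↦G, D↦H, E↦A, F↦F, G↦B, H↦E.
So the one-line form is D C G H A F B E.

D C G H A F B E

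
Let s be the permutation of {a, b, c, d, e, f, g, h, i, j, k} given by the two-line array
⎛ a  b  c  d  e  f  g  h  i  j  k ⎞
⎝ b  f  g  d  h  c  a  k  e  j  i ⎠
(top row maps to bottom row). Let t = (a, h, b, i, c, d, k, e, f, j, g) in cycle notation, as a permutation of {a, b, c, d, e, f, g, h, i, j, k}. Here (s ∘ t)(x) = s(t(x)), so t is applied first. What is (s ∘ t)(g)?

b

(s ∘ t)(g) = s(t(g)). t(g) = a, then s(a) = b. So (s ∘ t)(g) = b.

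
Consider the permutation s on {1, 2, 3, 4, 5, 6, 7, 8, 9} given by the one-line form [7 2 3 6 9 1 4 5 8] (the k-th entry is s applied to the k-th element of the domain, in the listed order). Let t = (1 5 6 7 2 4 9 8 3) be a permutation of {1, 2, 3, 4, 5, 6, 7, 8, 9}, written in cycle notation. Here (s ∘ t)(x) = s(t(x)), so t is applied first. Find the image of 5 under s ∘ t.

1

(s ∘ t)(5) = s(t(5)). t(5) = 6, then s(6) = 1. So (s ∘ t)(5) = 1.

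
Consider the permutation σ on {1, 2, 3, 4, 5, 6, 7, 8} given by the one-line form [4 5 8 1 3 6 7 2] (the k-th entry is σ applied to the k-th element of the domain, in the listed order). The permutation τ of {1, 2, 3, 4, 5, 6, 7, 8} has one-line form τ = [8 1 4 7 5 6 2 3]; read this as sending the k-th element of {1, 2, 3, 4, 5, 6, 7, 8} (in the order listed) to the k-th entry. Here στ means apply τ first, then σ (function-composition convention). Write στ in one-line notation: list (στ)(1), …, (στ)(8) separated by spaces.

(στ)(x) = σ(τ(x)). Computing each image: σ(τ(1)) = σ(8) = 2, σ(τ(2)) = σ(1) = 4, σ(τ(3)) = σ(4) = 1, σ(τ(4)) = σ(7) = 7, σ(τ(5)) = σ(5) = 3, σ(τ(6)) = σ(6) = 6, σ(τ(7)) = σ(2) = 5, σ(τ(8)) = σ(3) = 8.
Hence στ = [2 4 1 7 3 6 5 8].

2 4 1 7 3 6 5 8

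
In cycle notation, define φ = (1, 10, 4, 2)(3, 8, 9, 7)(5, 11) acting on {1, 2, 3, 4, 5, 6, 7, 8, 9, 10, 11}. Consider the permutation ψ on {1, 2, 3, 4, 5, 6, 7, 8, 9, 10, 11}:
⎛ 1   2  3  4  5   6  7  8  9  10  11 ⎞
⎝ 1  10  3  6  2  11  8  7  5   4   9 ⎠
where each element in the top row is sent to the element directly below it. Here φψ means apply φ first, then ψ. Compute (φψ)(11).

2

First apply φ: φ(11) = 5, then ψ(5) = 2. Thus (φψ)(11) = 2.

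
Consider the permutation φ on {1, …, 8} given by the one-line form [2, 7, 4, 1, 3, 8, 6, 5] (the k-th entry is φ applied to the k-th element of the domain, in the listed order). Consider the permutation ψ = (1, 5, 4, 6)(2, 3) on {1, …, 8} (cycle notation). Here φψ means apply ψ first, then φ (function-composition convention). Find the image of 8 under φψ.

First apply ψ: ψ(8) = 8, then φ(8) = 5. Thus (φψ)(8) = 5.

5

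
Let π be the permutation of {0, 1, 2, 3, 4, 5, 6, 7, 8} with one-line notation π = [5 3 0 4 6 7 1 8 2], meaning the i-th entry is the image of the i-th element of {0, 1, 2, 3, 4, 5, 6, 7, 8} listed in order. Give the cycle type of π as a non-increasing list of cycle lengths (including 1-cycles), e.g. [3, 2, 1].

[5, 4]

The disjoint cycles are (0 5 7 8 2)(1 3 4 6), with lengths 5, 4 in non-increasing order.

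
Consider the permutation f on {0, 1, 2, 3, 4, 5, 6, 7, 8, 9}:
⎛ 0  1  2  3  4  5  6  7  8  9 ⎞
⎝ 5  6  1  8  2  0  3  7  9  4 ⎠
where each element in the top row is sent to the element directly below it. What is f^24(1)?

Tracing 1 → 6 → … returns to 1 after 7 steps, so 1 lies in a 7-cycle (1, 6, 3, 8, 9, 4, 2).
Powers repeat with period 7 on this cycle, and 24 mod 7 = 3, so f^24(1) = f^3(1).
Stepping 3 places around the cycle: 1 → 6 → 3 → 8.

8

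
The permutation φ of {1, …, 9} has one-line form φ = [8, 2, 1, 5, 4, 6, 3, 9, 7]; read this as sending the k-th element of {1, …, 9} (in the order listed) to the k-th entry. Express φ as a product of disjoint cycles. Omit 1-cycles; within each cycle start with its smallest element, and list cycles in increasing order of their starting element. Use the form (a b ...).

(1 8 9 7 3)(4 5)

Start at 1 and follow images: 1 → 8 → 9 → 7 → 3 → 1, giving the cycle (1 8 9 7 3).
Repeating from the next unused element and collecting all non-trivial cycles gives (1 8 9 7 3)(4 5).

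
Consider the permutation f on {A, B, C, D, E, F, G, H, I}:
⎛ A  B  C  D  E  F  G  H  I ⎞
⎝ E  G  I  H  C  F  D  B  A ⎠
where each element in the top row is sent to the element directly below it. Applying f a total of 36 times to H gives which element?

Tracing H → B → … returns to H after 4 steps, so H lies in a 4-cycle (B, G, D, H).
Powers repeat with period 4 on this cycle, and 36 mod 4 = 0, so f^36(H) = f^0(H).
So f^36(H) = H.

H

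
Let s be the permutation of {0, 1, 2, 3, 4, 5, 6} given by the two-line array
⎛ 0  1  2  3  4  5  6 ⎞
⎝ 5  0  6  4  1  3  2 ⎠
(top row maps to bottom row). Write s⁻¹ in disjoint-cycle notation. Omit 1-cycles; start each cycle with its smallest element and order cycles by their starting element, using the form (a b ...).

(0 1 4 3 5)(2 6)

First write s in disjoint cycles: (0 5 3 4 1)(2 6).
Reversing each cycle (and rotating so the smallest element leads) gives s⁻¹ = (0 1 4 3 5)(2 6).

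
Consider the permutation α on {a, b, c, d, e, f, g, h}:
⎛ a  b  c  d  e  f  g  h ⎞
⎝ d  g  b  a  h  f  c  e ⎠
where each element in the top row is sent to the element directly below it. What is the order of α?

6

Decomposing into disjoint cycles gives cycle lengths 3, 2, 2, 1.
The order of α is the least common multiple of its cycle lengths: lcm(3, 2, 2) = 6.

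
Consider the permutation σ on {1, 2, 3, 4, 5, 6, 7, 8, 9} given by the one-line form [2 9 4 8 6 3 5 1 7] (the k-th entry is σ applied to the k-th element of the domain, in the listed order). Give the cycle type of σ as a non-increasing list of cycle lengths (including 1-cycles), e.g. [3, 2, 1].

The disjoint cycles are (1 2 9 7 5 6 3 4 8), with lengths 9 in non-increasing order.

[9]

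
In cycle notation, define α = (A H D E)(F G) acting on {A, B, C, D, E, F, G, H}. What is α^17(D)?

D lies in the 4-cycle (A H D E).
On a 4-cycle, α^4 is the identity, so α^17 = α^1 there (17 ≡ 1 mod 4).
Stepping 1 place around the cycle: D → E.

E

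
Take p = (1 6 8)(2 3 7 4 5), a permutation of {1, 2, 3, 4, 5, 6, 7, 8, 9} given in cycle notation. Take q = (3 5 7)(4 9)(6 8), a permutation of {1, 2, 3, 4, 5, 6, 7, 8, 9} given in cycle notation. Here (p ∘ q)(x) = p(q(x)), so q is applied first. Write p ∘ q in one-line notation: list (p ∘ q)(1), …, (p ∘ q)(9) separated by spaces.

(p ∘ q)(x) = p(q(x)). Computing each image: p(q(1)) = p(1) = 6, p(q(2)) = p(2) = 3, p(q(3)) = p(5) = 2, p(q(4)) = p(9) = 9, p(q(5)) = p(7) = 4, p(q(6)) = p(8) = 1, p(q(7)) = p(3) = 7, p(q(8)) = p(6) = 8, p(q(9)) = p(4) = 5.
Hence p ∘ q = [6 3 2 9 4 1 7 8 5].

6 3 2 9 4 1 7 8 5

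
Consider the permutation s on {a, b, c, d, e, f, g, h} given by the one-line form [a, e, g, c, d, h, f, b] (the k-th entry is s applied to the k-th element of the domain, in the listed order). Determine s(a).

a

a is element number 1 of the domain, and entry number 1 of the one-line form is a, so s(a) = a.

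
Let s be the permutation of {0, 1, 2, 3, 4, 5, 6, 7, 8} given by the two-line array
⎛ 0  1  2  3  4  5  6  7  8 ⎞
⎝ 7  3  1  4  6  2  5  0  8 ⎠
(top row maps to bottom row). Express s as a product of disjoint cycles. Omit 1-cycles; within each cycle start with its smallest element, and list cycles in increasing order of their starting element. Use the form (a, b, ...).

(0, 7)(1, 3, 4, 6, 5, 2)

From 0: 0 → 7 → 0, closing the cycle (0, 7).
Continuing from each remaining unvisited element yields (0, 7)(1, 3, 4, 6, 5, 2).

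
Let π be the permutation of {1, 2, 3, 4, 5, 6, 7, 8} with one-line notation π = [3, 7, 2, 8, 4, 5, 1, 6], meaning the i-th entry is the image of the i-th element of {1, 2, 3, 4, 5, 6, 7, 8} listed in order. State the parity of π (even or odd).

even

In disjoint-cycle form the cycle lengths are 4, 4.
A cycle is odd iff its length is even; π has 2 even-length cycles, so sgn(π) = (−1)^2 and π is even.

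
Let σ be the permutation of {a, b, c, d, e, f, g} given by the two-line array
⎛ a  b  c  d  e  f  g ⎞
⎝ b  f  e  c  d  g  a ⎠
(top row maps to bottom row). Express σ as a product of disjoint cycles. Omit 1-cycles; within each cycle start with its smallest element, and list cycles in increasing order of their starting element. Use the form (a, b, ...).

Iterating σ from a gives a → b → f → g → a; that is the 4-cycle (a, b, f, g).
Continuing from each remaining unvisited element yields (a, b, f, g)(c, e, d).

(a, b, f, g)(c, e, d)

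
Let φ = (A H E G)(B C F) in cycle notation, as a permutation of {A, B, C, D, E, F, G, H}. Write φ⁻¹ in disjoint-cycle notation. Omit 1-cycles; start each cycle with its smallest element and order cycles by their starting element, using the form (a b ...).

(A G E H)(B F C)

If φ sends a → b within a cycle, φ⁻¹ sends b → a; equivalently, reverse each cycle.
After reversing and putting each cycle's least element first, φ⁻¹ = (A G E H)(B F C).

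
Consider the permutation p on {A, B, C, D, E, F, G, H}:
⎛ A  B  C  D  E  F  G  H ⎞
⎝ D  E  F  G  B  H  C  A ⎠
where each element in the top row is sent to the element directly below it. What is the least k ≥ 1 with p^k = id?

The disjoint-cycle form of p has cycle lengths 6, 2.
Since disjoint cycles commute, ord(p) = lcm(6, 2) = 6.

6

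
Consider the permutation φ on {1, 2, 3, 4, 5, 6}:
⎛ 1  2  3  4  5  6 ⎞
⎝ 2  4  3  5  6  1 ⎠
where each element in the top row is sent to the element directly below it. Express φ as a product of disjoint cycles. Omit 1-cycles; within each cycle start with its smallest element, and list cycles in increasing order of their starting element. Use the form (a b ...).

Start at 1 and follow images: 1 → 2 → 4 → 5 → 6 → 1, giving the cycle (1 2 4 5 6).
Repeating from the next unused element and collecting all non-trivial cycles gives (1 2 4 5 6).

(1 2 4 5 6)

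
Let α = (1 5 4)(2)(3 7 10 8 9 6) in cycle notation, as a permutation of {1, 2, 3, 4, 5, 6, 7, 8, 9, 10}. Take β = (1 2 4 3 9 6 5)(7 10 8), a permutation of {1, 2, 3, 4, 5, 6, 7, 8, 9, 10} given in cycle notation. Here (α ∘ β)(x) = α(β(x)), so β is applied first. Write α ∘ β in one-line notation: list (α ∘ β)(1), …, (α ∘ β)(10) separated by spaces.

Chase each element through β then α: 1 → 2 → 2; 2 → 4 → 1; 3 → 9 → 6; 4 → 3 → 7; 5 → 1 → 5; 6 → 5 → 4; 7 → 10 → 8; 8 → 7 → 10; 9 → 6 → 3; 10 → 8 → 9.
Collecting the images, α ∘ β = [2 1 6 7 5 4 8 10 3 9].

2 1 6 7 5 4 8 10 3 9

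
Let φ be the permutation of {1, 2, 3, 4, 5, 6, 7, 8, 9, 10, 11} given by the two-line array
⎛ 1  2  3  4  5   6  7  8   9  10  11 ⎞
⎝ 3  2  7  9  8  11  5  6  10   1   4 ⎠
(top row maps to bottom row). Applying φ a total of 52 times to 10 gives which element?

Tracing 10 → 1 → … returns to 10 after 10 steps, so 10 lies in a 10-cycle (1, 3, 7, 5, 8, 6, 11, 4, 9, 10).
Powers repeat with period 10 on this cycle, and 52 mod 10 = 2, so φ^52(10) = φ^2(10).
Advancing 2 steps from 10: 10 → 1 → 3.

3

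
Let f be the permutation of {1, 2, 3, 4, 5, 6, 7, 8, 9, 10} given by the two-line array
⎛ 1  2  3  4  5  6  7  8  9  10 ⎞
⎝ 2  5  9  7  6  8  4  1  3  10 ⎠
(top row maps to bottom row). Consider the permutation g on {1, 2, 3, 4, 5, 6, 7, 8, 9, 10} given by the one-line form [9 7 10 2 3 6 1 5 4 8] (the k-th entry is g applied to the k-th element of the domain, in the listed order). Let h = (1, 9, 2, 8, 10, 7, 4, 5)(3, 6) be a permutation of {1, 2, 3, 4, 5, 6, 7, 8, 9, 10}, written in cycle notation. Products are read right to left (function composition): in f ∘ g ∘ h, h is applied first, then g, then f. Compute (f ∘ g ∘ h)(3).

8

(f ∘ g ∘ h)(3) = f(g(h(3))). h(3) = 6, then g(6) = 6, then f(6) = 8, so the result is 8.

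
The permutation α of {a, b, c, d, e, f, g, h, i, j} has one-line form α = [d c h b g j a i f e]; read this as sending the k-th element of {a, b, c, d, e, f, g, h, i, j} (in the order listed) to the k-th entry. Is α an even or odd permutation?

odd

In disjoint-cycle form the cycle lengths are 10.
A cycle of length ℓ contributes ℓ−1 transpositions, so α is a product of 9 transpositions — odd.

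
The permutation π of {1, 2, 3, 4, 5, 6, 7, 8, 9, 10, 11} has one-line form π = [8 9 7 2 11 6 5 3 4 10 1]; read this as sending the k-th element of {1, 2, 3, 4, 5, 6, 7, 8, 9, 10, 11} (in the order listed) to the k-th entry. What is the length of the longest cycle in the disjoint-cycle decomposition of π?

6

Decomposing into disjoint cycles gives (1, 8, 3, 7, 5, 11)(2, 9, 4); the longest has length 6.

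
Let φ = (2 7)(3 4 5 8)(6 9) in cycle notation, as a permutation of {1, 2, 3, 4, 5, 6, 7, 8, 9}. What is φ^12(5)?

5

5 lies in the 4-cycle (3 4 5 8).
Powers repeat with period 4 on this cycle, and 12 mod 4 = 0, so φ^12(5) = φ^0(5).
So φ^12(5) = 5.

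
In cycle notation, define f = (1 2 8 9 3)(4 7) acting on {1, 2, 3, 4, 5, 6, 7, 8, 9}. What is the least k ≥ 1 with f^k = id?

10

The disjoint cycles have lengths 5, 2, 1, 1.
The order is lcm(5, 2) = 10.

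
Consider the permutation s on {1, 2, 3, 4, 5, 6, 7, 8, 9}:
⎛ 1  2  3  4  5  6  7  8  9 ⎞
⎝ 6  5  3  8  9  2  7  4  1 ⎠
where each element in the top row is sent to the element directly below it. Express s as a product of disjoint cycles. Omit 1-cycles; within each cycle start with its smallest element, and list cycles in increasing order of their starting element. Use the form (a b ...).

(1 6 2 5 9)(4 8)

Start at 1 and follow images: 1 → 6 → 2 → 5 → 9 → 1, giving the cycle (1 6 2 5 9).
Repeating from the next unused element and collecting all non-trivial cycles gives (1 6 2 5 9)(4 8).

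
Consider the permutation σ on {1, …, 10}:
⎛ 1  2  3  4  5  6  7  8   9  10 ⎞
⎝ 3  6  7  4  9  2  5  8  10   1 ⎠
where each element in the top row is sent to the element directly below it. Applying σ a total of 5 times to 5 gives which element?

Tracing 5 → 9 → … returns to 5 after 6 steps, so 5 lies in a 6-cycle (1, 3, 7, 5, 9, 10).
Advancing 5 steps from 5: 5 → 9 → 10 → 1 → 3 → 7.

7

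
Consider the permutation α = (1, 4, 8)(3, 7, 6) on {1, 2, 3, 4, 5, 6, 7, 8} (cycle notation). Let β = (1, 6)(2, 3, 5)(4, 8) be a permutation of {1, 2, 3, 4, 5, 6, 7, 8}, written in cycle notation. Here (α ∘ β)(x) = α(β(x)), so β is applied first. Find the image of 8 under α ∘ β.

8

First apply β: β(8) = 4, then α(4) = 8. Thus (α ∘ β)(8) = 8.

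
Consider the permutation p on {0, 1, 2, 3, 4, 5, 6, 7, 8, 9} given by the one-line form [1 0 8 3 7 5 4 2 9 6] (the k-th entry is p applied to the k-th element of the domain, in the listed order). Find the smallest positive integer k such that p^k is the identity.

6

Writing p as disjoint cycles, the cycle lengths are 6, 2, 1, 1.
Since disjoint cycles commute, ord(p) = lcm(6, 2) = 6.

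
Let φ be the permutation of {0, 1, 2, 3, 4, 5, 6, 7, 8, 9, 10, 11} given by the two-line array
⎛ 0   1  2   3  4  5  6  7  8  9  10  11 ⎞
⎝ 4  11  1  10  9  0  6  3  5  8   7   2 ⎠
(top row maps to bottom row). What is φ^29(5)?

8

Tracing 5 → 0 → … returns to 5 after 5 steps, so 5 lies in a 5-cycle (0, 4, 9, 8, 5).
Since the cycle has length 5, φ^29 acts on it the same as φ^4 (29 mod 5 = 4).
Advancing 4 steps from 5: 5 → 0 → 4 → 9 → 8.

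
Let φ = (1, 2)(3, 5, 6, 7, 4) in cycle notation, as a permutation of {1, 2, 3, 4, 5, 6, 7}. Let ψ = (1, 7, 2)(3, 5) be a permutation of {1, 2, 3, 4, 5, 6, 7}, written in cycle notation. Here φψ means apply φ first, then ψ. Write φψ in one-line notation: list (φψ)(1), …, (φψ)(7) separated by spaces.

1 7 3 5 6 2 4

(φψ)(x) = ψ(φ(x)). Computing each image: ψ(φ(1)) = ψ(2) = 1, ψ(φ(2)) = ψ(1) = 7, ψ(φ(3)) = ψ(5) = 3, ψ(φ(4)) = ψ(3) = 5, ψ(φ(5)) = ψ(6) = 6, ψ(φ(6)) = ψ(7) = 2, ψ(φ(7)) = ψ(4) = 4.
Hence φψ = [1 7 3 5 6 2 4].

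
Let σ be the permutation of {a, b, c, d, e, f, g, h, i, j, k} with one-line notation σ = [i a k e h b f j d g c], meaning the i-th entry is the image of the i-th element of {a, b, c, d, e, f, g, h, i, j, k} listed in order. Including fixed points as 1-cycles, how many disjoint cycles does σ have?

The cycle decomposition is (a i d e h j g f b)(c k), which has 2 cycles (counting 1-cycles).

2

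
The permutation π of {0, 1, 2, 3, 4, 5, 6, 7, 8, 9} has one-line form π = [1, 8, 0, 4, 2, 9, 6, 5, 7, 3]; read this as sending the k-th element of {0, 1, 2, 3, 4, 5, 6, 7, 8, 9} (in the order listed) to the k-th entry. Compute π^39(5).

4

Tracing 5 → 9 → … returns to 5 after 9 steps, so 5 lies in a 9-cycle (0, 1, 8, 7, 5, 9, 3, 4, 2).
Powers repeat with period 9 on this cycle, and 39 mod 9 = 3, so π^39(5) = π^3(5).
Stepping 3 places around the cycle: 5 → 9 → 3 → 4.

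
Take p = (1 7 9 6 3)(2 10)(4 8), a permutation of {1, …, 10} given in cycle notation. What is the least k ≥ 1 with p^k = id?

The disjoint cycles have lengths 5, 2, 2, 1.
The order of p is the least common multiple of its cycle lengths: lcm(5, 2, 2) = 10.

10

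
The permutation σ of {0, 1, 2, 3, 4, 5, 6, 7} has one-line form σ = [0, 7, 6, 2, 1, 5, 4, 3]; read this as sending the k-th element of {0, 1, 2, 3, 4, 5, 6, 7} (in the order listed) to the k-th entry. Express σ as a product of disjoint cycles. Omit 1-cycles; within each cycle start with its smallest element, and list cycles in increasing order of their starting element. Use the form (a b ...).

Iterating σ from 1 gives 1 → 7 → 3 → 2 → 6 → 4 → 1; that is the 6-cycle (1 7 3 2 6 4).
Repeating from the next unused element and collecting all non-trivial cycles gives (1 7 3 2 6 4).

(1 7 3 2 6 4)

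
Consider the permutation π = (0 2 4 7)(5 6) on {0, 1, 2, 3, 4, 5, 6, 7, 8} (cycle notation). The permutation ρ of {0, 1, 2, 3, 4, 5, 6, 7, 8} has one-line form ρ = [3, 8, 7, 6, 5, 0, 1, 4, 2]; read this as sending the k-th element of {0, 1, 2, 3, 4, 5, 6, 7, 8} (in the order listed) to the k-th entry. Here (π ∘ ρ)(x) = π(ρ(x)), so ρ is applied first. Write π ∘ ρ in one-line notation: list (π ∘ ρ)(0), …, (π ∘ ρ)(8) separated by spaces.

(π ∘ ρ)(x) = π(ρ(x)). Computing each image: π(ρ(0)) = π(3) = 3, π(ρ(1)) = π(8) = 8, π(ρ(2)) = π(7) = 0, π(ρ(3)) = π(6) = 5, π(ρ(4)) = π(5) = 6, π(ρ(5)) = π(0) = 2, π(ρ(6)) = π(1) = 1, π(ρ(7)) = π(4) = 7, π(ρ(8)) = π(2) = 4.
Hence π ∘ ρ = [3 8 0 5 6 2 1 7 4].

3 8 0 5 6 2 1 7 4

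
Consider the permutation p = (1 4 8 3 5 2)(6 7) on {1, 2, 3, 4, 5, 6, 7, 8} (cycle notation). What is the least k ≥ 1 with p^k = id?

The disjoint cycles have lengths 6, 2.
Since disjoint cycles commute, ord(p) = lcm(6, 2) = 6.

6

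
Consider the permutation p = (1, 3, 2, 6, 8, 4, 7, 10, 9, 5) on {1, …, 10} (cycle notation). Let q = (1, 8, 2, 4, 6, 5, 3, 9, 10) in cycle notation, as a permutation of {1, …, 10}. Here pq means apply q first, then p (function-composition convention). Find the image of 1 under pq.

First apply q: q(1) = 8, then p(8) = 4. Thus (pq)(1) = 4.

4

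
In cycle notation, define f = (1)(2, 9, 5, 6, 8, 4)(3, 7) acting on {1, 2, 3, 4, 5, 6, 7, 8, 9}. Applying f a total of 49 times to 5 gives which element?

6

5 lies in the 6-cycle (2, 9, 5, 6, 8, 4).
On a 6-cycle, f^6 is the identity, so f^49 = f^1 there (49 ≡ 1 mod 6).
Advancing 1 step from 5: 5 → 6.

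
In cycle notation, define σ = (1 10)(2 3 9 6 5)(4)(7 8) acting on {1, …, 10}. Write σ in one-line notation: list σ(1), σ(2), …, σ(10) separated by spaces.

10 3 9 4 2 5 8 7 6 1

Image by image: 1↦10, 2↦3, 3↦9, 4↦4, 5↦2, 6↦5, 7↦8, 8↦7, 9↦6, 10↦1.
Listing these in domain order gives 10 3 9 4 2 5 8 7 6 1.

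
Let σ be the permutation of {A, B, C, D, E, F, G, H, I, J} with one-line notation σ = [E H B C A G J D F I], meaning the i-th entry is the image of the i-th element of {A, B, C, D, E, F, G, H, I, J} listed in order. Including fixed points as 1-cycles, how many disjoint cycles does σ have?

The cycle decomposition is (A E)(B H D C)(F G J I), which has 3 cycles (counting 1-cycles).

3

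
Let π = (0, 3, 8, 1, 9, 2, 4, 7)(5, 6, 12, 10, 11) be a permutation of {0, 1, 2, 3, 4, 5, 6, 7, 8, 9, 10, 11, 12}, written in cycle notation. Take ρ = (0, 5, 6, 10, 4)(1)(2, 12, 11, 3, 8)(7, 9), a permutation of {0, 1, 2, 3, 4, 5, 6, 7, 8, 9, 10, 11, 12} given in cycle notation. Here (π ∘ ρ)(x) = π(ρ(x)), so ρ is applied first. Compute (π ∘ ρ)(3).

First apply ρ: ρ(3) = 8, then π(8) = 1. Thus (π ∘ ρ)(3) = 1.

1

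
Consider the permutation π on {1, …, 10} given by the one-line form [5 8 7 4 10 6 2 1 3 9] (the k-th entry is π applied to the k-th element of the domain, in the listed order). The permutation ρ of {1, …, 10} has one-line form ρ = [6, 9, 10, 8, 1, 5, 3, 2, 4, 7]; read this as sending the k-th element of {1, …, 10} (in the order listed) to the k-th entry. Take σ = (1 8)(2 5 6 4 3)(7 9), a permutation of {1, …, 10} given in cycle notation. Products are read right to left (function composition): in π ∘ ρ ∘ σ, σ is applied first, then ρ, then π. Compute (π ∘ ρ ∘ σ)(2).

5

Chase 2: σ(2) = 5; ρ(5) = 1; π(1) = 5. Hence (π ∘ ρ ∘ σ)(2) = 5.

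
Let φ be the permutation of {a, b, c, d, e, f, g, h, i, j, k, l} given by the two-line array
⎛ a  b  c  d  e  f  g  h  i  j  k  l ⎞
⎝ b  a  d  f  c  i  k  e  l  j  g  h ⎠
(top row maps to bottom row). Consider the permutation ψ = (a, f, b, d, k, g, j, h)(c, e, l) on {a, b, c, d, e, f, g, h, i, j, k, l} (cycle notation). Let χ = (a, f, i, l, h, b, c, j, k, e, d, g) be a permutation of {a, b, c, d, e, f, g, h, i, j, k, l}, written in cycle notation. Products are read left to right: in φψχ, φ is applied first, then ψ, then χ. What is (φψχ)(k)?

Apply the permutations in order: φ(k) = g, then ψ(g) = j, then χ(j) = k. So (φψχ)(k) = k.

k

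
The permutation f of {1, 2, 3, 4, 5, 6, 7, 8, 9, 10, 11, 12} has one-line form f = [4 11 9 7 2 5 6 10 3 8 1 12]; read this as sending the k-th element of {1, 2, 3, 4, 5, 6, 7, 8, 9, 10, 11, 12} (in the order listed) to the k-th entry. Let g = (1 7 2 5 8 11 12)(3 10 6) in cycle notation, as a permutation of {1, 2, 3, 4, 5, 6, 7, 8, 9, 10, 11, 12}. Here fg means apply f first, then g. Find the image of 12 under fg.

1

f(12) = 12, then g(12) = 1; composing gives (fg)(12) = 1.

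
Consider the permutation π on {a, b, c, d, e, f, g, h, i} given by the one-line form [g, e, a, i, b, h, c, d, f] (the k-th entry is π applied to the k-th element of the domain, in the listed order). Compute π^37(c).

Tracing c → a → … returns to c after 3 steps, so c lies in a 3-cycle (a g c).
Since the cycle has length 3, π^37 acts on it the same as π^1 (37 mod 3 = 1).
Stepping 1 place around the cycle: c → a.

a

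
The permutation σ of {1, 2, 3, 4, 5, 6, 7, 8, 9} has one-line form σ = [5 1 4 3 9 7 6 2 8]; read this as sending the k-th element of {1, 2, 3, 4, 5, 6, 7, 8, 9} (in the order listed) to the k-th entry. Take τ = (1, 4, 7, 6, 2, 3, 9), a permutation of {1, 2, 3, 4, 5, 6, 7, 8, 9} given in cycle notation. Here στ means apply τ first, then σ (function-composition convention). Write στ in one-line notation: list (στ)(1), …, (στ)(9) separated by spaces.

For each element, apply τ then σ: 1 → 4 → 3; 2 → 3 → 4; 3 → 9 → 8; 4 → 7 → 6; 5 → 5 → 9; 6 → 2 → 1; 7 → 6 → 7; 8 → 8 → 2; 9 → 1 → 5.
So στ in one-line form is 3 4 8 6 9 1 7 2 5.

3 4 8 6 9 1 7 2 5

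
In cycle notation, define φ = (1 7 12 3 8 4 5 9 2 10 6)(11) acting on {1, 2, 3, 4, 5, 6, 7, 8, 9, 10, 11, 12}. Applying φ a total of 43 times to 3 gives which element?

12

3 lies in the 11-cycle (1 7 12 3 8 4 5 9 2 10 6).
Since the cycle has length 11, φ^43 acts on it the same as φ^10 (43 mod 11 = 10).
Advancing 10 steps from 3: 3 → 8 → 4 → 5 → 9 → 2 → 10 → 6 → 1 → 7 → 12.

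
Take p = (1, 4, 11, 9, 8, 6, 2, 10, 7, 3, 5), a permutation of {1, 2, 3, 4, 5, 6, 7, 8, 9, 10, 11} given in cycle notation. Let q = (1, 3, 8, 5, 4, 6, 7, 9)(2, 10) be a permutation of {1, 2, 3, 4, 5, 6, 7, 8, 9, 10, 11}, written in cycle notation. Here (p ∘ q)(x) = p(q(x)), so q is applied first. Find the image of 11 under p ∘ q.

9

First apply q: q(11) = 11, then p(11) = 9. Thus (p ∘ q)(11) = 9.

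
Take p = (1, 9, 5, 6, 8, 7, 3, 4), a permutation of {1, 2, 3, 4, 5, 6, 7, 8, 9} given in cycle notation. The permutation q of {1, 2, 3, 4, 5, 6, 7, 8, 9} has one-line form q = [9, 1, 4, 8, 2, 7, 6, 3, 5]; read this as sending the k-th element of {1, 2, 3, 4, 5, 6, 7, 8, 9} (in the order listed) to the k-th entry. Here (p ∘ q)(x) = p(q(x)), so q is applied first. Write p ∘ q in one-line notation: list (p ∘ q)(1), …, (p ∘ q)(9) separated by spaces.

For each element, apply q then p: 1 → 9 → 5; 2 → 1 → 9; 3 → 4 → 1; 4 → 8 → 7; 5 → 2 → 2; 6 → 7 → 3; 7 → 6 → 8; 8 → 3 → 4; 9 → 5 → 6.
Collecting the images, p ∘ q = [5 9 1 7 2 3 8 4 6].

5 9 1 7 2 3 8 4 6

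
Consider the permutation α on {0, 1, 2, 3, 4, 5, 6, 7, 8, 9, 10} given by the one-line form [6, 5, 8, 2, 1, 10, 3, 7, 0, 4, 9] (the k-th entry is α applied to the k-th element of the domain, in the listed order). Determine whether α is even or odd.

even

In disjoint-cycle form the cycle lengths are 5, 5, 1.
A cycle of length ℓ contributes ℓ−1 transpositions, so α is a product of 4 + 4 = 8 transpositions — even.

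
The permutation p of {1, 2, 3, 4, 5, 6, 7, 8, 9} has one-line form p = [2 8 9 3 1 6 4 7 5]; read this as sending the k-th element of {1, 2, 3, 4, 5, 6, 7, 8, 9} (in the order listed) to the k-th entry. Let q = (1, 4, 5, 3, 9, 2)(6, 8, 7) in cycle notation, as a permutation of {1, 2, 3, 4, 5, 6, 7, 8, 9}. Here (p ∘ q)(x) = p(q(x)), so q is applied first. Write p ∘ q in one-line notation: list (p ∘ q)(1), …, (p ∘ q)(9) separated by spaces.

Chase each element through q then p: 1 → 4 → 3; 2 → 1 → 2; 3 → 9 → 5; 4 → 5 → 1; 5 → 3 → 9; 6 → 8 → 7; 7 → 6 → 6; 8 → 7 → 4; 9 → 2 → 8.
So p ∘ q in one-line form is 3 2 5 1 9 7 6 4 8.

3 2 5 1 9 7 6 4 8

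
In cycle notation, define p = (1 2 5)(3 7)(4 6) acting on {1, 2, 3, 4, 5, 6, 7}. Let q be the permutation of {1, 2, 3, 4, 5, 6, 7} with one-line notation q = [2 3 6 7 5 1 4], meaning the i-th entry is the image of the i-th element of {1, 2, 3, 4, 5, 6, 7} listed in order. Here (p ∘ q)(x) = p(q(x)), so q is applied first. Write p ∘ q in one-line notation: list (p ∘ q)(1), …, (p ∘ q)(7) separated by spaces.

(p ∘ q)(x) = p(q(x)). Computing each image: p(q(1)) = p(2) = 5, p(q(2)) = p(3) = 7, p(q(3)) = p(6) = 4, p(q(4)) = p(7) = 3, p(q(5)) = p(5) = 1, p(q(6)) = p(1) = 2, p(q(7)) = p(4) = 6.
Hence p ∘ q = [5 7 4 3 1 2 6].

5 7 4 3 1 2 6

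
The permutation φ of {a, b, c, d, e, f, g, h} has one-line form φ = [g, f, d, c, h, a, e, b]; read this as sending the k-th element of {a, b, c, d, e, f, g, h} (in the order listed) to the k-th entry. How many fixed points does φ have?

0

No element satisfies φ(x) = x, so there are 0 fixed points.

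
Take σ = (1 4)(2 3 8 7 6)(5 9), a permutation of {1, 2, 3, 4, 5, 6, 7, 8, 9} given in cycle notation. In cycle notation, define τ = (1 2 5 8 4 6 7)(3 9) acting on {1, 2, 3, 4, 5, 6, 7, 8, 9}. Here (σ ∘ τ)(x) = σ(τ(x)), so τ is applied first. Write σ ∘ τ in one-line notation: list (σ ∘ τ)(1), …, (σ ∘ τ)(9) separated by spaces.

For each element, apply τ then σ: 1 → 2 → 3; 2 → 5 → 9; 3 → 9 → 5; 4 → 6 → 2; 5 → 8 → 7; 6 → 7 → 6; 7 → 1 → 4; 8 → 4 → 1; 9 → 3 → 8.
Collecting the images, σ ∘ τ = [3 9 5 2 7 6 4 1 8].

3 9 5 2 7 6 4 1 8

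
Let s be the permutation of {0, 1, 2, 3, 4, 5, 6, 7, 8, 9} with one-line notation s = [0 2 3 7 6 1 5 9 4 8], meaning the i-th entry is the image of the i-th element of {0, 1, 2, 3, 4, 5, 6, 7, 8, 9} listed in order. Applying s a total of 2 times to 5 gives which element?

2

Tracing 5 → 1 → … returns to 5 after 9 steps, so 5 lies in a 9-cycle (1, 2, 3, 7, 9, 8, 4, 6, 5).
Stepping 2 places around the cycle: 5 → 1 → 2.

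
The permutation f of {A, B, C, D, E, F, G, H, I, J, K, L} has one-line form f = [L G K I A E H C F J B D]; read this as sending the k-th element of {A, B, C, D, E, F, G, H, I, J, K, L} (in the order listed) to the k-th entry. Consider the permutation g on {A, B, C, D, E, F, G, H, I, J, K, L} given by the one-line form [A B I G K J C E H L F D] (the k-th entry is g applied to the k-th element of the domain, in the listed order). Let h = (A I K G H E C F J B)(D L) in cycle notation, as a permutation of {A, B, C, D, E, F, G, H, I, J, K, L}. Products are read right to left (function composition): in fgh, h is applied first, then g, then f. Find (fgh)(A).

C

Chase A: h(A) = I; g(I) = H; f(H) = C. Hence (fgh)(A) = C.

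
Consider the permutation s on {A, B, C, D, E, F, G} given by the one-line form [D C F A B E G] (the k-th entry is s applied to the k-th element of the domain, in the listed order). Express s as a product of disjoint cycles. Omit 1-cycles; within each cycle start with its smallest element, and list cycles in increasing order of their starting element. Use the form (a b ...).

(A D)(B C F E)

Start at A and follow images: A → D → A, giving the cycle (A D).
Continuing from each remaining unvisited element yields (A D)(B C F E).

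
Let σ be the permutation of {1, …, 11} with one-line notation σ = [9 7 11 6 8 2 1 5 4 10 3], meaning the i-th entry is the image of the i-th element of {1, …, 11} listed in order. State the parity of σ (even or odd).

odd

In disjoint-cycle form the cycle lengths are 6, 2, 2, 1.
A cycle of length ℓ contributes ℓ−1 transpositions, so σ is a product of 5 + 1 + 1 = 7 transpositions — odd.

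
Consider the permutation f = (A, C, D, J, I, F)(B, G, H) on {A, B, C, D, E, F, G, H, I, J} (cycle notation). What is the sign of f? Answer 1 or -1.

The cycle lengths are 6, 3, 1.
A cycle of length ℓ contributes ℓ−1 transpositions, so f is a product of 5 + 2 = 7 transpositions — odd.

-1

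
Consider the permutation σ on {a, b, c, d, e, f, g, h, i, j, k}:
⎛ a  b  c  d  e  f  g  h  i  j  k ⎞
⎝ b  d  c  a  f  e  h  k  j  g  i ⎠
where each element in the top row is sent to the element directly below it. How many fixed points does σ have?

The fixed points (elements with σ(x) = x) are {c}, so there is 1.

1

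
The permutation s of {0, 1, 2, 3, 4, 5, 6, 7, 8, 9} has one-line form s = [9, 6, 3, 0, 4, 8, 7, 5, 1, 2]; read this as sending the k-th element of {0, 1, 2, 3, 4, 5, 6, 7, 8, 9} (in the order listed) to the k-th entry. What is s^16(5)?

Tracing 5 → 8 → … returns to 5 after 5 steps, so 5 lies in a 5-cycle (1, 6, 7, 5, 8).
Powers repeat with period 5 on this cycle, and 16 mod 5 = 1, so s^16(5) = s^1(5).
Advancing 1 step from 5: 5 → 8.

8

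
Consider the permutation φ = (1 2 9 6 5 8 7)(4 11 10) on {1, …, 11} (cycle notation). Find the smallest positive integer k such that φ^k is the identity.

21

The disjoint cycles have lengths 7, 3, 1.
Since disjoint cycles commute, ord(φ) = lcm(7, 3) = 21.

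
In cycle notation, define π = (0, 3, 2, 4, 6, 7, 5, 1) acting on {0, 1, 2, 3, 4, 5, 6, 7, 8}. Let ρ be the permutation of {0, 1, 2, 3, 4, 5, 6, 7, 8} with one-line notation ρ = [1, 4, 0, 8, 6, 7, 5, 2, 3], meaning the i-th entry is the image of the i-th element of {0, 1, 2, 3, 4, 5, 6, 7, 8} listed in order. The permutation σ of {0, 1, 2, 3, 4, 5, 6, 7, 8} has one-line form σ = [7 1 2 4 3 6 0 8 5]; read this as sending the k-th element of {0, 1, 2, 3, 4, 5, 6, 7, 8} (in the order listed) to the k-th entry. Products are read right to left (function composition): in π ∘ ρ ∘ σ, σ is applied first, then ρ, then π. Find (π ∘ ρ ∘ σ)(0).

4

Chase 0: σ(0) = 7; ρ(7) = 2; π(2) = 4. Hence (π ∘ ρ ∘ σ)(0) = 4.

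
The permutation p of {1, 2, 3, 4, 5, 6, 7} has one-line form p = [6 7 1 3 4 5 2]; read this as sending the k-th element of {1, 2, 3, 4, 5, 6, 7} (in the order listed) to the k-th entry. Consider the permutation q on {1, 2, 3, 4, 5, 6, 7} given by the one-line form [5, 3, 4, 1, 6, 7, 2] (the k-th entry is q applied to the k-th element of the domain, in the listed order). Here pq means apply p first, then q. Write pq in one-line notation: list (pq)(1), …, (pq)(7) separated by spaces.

Chase each element through p then q: 1 → 6 → 7; 2 → 7 → 2; 3 → 1 → 5; 4 → 3 → 4; 5 → 4 → 1; 6 → 5 → 6; 7 → 2 → 3.
So pq in one-line form is 7 2 5 4 1 6 3.

7 2 5 4 1 6 3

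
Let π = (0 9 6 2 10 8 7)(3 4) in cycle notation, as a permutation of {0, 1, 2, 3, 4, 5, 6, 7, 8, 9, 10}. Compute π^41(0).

0 lies in the 7-cycle (0 9 6 2 10 8 7).
On a 7-cycle, π^7 is the identity, so π^41 = π^6 there (41 ≡ 6 mod 7).
Stepping 6 places around the cycle: 0 → 9 → 6 → 2 → 10 → 8 → 7.

7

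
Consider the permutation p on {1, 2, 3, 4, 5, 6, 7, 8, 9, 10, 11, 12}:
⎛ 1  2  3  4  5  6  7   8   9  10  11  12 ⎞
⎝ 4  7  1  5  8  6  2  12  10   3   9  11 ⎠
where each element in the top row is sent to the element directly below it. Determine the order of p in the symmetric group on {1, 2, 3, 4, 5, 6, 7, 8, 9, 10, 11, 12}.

Decomposing into disjoint cycles gives cycle lengths 9, 2, 1.
The order of p is the least common multiple of its cycle lengths: lcm(9, 2) = 18.

18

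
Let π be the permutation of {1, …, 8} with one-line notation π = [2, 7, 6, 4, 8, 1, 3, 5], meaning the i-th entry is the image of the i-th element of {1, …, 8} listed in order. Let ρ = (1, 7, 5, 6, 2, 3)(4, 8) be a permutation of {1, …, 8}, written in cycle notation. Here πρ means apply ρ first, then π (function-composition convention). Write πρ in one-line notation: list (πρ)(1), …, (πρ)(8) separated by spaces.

(πρ)(x) = π(ρ(x)). Computing each image: π(ρ(1)) = π(7) = 3, π(ρ(2)) = π(3) = 6, π(ρ(3)) = π(1) = 2, π(ρ(4)) = π(8) = 5, π(ρ(5)) = π(6) = 1, π(ρ(6)) = π(2) = 7, π(ρ(7)) = π(5) = 8, π(ρ(8)) = π(4) = 4.
Hence πρ = [3 6 2 5 1 7 8 4].

3 6 2 5 1 7 8 4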